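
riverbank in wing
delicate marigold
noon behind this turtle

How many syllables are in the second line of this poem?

The second line: "delicate marigold": 3+3 = 6

6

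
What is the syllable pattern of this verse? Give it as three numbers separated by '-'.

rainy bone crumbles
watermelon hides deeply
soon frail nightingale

Line 1: rainy(2) + bone(1) + crumbles(2) = 5
Line 2: watermelon(4) + hides(1) + deeply(2) = 7
Line 3: soon(1) + frail(1) + nightingale(3) = 5

5-7-5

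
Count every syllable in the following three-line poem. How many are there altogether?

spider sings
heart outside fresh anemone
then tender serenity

18

Line 1: "spider sings": 2+1 = 3
Line 2: "heart outside fresh anemone": 1+2+1+4 = 8
Line 3: "then tender serenity": 1+2+4 = 7
Total: 3 + 8 + 7 = 18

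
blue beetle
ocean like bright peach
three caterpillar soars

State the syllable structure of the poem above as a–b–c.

3–5–6

Line 1: "blue beetle": 1+2 = 3
Line 2: "ocean like bright peach": 2+1+1+1 = 5
Line 3: "three caterpillar soars": 1+4+1 = 6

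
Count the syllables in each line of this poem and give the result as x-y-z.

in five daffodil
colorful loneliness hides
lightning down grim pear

Line 1: "in five daffodil": 1+1+3 = 5
Line 2: "colorful loneliness hides": 3+3+1 = 7
Line 3: "lightning down grim pear": 2+1+1+1 = 5

5-7-5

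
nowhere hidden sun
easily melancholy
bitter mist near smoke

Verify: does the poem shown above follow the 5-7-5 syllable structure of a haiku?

Yes

Line 1: "nowhere hidden sun": 2+2+1 = 5 ✓
Line 2: "easily melancholy": 3+4 = 7 ✓
Line 3: "bitter mist near smoke": 2+1+1+1 = 5 ✓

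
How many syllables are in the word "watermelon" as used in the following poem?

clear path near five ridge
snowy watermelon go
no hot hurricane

4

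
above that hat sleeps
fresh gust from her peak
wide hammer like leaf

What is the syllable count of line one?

5

Line one: above(2) + that(1) + hat(1) + sleeps(1) = 5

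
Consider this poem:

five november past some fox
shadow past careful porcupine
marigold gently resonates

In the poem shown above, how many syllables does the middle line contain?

8

The middle line: shadow(2) + past(1) + careful(2) + porcupine(3) = 8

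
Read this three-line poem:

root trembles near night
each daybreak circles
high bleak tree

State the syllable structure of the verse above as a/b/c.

Line 1: root (1), trembles (2), near (1), night (1) → 5
Line 2: each (1), daybreak (2), circles (2) → 5
Line 3: high (1), bleak (1), tree (1) → 3

5/5/3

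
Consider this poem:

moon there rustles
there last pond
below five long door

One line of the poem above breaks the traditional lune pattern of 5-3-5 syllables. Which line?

The first line

Line 1: "moon there rustles": 1+1+2 = 4 (expected 5)
Line 2: "there last pond": 1+1+1 = 3 ✓
Line 3: "below five long door": 2+1+1+1 = 5 ✓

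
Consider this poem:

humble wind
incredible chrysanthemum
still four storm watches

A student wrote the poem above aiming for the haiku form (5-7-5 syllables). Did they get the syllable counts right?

Line 1: humble(2) + wind(1) = 3 (expected 5)
Line 2: incredible(4) + chrysanthemum(4) = 8 (expected 7)
Line 3: still(1) + four(1) + storm(1) + watches(2) = 5 ✓

No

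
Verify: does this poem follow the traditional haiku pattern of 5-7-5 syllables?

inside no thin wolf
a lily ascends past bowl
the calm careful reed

Yes

Line 1: "inside no thin wolf": 2+1+1+1 = 5 ✓
Line 2: "a lily ascends past bowl": 1+2+2+1+1 = 7 ✓
Line 3: "the calm careful reed": 1+1+2+1 = 5 ✓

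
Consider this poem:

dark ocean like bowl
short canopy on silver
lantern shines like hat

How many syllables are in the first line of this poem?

The first line: "dark ocean like bowl": 1+2+1+1 = 5

5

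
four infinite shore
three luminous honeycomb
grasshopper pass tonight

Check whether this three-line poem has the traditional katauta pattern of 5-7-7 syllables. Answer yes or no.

Line 1: four(1) + infinite(3) + shore(1) = 5 ✓
Line 2: three(1) + luminous(3) + honeycomb(3) = 7 ✓
Line 3: grasshopper(3) + pass(1) + tonight(2) = 6 (expected 7)

No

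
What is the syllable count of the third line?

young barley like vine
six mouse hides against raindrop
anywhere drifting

5

The third line: anywhere(3) + drifting(2) = 5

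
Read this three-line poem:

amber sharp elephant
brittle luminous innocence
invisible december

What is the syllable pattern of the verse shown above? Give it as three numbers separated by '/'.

Line 1: amber (2), sharp (1), elephant (3) → 6
Line 2: brittle (2), luminous (3), innocence (3) → 8
Line 3: invisible (4), december (3) → 7

6/8/7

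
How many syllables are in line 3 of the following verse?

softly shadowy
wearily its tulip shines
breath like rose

3

Line 3: "breath like rose": 1+1+1 = 3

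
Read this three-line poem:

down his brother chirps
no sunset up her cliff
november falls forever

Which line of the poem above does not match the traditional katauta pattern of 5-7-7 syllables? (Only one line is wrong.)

Line 1: down(1) + his(1) + brother(2) + chirps(1) = 5 ✓
Line 2: no(1) + sunset(2) + up(1) + her(1) + cliff(1) = 6 (expected 7)
Line 3: november(3) + falls(1) + forever(3) = 7 ✓

Line 2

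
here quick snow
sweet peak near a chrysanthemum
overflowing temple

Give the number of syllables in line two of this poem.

Line two: "sweet peak near a chrysanthemum": 1+1+1+1+4 = 8

8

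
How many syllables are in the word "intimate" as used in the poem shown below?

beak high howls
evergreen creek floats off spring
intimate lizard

3

"intimate" has 3 syllables.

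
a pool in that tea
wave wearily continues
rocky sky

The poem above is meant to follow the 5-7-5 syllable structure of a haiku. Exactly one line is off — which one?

Line 3

Line 1: a (1), pool (1), in (1), that (1), tea (1) → 5 ✓
Line 2: wave (1), wearily (3), continues (3) → 7 ✓
Line 3: rocky (2), sky (1) → 3 (expected 5)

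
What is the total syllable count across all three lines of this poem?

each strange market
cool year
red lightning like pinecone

Line 1: "each strange market": 1+1+2 = 4
Line 2: "cool year": 1+1 = 2
Line 3: "red lightning like pinecone": 1+2+1+2 = 6
Total: 4 + 2 + 6 = 12

12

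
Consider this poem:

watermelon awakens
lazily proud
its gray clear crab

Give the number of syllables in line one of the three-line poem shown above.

7

Line one: watermelon(4) + awakens(3) = 7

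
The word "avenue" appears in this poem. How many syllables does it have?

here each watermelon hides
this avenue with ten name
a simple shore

3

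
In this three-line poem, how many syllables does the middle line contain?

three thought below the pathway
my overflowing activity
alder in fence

The middle line: my(1) + overflowing(4) + activity(4) = 9

9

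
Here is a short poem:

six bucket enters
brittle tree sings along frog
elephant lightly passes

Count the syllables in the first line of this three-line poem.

5

The first line: six(1) + bucket(2) + enters(2) = 5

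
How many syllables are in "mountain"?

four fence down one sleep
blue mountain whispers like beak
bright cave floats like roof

2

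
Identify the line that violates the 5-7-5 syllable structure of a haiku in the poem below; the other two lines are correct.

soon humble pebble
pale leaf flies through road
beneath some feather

Line 2

Line 1: soon(1) + humble(2) + pebble(2) = 5 ✓
Line 2: pale(1) + leaf(1) + flies(1) + through(1) + road(1) = 5 (expected 7)
Line 3: beneath(2) + some(1) + feather(2) = 5 ✓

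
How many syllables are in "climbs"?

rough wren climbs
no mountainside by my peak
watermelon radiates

1

"climbs" has 1 syllable.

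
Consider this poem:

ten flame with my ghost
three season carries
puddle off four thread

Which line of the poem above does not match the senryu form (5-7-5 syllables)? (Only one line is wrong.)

The second line

Line 1: ten(1) + flame(1) + with(1) + my(1) + ghost(1) = 5 ✓
Line 2: three(1) + season(2) + carries(2) = 5 (expected 7)
Line 3: puddle(2) + off(1) + four(1) + thread(1) = 5 ✓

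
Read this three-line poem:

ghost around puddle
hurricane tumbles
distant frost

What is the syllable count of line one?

Line one: "ghost around puddle": 1+2+2 = 5

5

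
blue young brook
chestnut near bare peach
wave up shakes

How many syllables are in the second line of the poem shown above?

The second line: "chestnut near bare peach": 2+1+1+1 = 5

5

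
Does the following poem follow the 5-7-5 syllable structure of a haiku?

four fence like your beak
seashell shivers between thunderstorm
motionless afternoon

Line 1: "four fence like your beak": 1+1+1+1+1 = 5 ✓
Line 2: "seashell shivers between thunderstorm": 2+2+2+3 = 9 (expected 7)
Line 3: "motionless afternoon": 3+3 = 6 (expected 5)

No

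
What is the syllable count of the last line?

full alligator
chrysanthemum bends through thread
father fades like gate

5

The last line: "father fades like gate": 2+1+1+1 = 5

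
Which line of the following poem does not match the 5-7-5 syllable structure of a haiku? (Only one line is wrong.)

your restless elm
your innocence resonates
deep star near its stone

Line 1

Line 1: your(1) + restless(2) + elm(1) = 4 (expected 5)
Line 2: your(1) + innocence(3) + resonates(3) = 7 ✓
Line 3: deep(1) + star(1) + near(1) + its(1) + stone(1) = 5 ✓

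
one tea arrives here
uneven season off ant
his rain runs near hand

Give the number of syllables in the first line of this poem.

5

The first line: one (1), tea (1), arrives (2), here (1) → 5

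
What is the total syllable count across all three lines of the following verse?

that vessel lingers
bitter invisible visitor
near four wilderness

Line 1: that (1), vessel (2), lingers (2) → 5
Line 2: bitter (2), invisible (4), visitor (3) → 9
Line 3: near (1), four (1), wilderness (3) → 5
Total: 5 + 9 + 5 = 19

19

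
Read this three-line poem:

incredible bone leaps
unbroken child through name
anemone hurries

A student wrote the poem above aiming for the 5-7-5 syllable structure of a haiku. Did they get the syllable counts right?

Line 1: incredible (4), bone (1), leaps (1) → 6 (expected 5)
Line 2: unbroken (3), child (1), through (1), name (1) → 6 (expected 7)
Line 3: anemone (4), hurries (2) → 6 (expected 5)

No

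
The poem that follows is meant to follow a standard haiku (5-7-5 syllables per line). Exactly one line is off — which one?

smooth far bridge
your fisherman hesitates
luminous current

Line 1

Line 1: smooth(1) + far(1) + bridge(1) = 3 (expected 5)
Line 2: your(1) + fisherman(3) + hesitates(3) = 7 ✓
Line 3: luminous(3) + current(2) = 5 ✓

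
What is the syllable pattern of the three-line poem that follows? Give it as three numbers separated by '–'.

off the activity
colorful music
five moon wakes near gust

Line 1: off(1) + the(1) + activity(4) = 6
Line 2: colorful(3) + music(2) = 5
Line 3: five(1) + moon(1) + wakes(1) + near(1) + gust(1) = 5

6–5–5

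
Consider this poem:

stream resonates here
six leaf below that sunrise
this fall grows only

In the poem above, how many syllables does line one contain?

5

Line one: stream(1) + resonates(3) + here(1) = 5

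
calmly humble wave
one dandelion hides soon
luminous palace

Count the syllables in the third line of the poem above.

5

The third line: "luminous palace": 3+2 = 5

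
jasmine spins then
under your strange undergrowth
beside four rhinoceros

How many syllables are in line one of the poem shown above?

4

Line one: jasmine(2) + spins(1) + then(1) = 4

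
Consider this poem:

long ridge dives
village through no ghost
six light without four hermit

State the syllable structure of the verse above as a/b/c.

Line 1: "long ridge dives": 1+1+1 = 3
Line 2: "village through no ghost": 2+1+1+1 = 5
Line 3: "six light without four hermit": 1+1+2+1+2 = 7

3/5/7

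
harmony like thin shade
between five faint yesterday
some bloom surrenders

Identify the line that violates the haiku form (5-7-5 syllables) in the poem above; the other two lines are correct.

Line 1: "harmony like thin shade": 3+1+1+1 = 6 (expected 5)
Line 2: "between five faint yesterday": 2+1+1+3 = 7 ✓
Line 3: "some bloom surrenders": 1+1+3 = 5 ✓

The first line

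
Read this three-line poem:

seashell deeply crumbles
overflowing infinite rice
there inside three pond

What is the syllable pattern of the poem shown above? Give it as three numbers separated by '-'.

6-8-5

Line 1: seashell(2) + deeply(2) + crumbles(2) = 6
Line 2: overflowing(4) + infinite(3) + rice(1) = 8
Line 3: there(1) + inside(2) + three(1) + pond(1) = 5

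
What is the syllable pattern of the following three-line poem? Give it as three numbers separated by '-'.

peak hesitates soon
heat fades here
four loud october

Line 1: "peak hesitates soon": 1+3+1 = 5
Line 2: "heat fades here": 1+1+1 = 3
Line 3: "four loud october": 1+1+3 = 5

5-3-5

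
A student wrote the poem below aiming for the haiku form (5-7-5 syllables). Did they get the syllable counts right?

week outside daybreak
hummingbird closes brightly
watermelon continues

No

Line 1: week(1) + outside(2) + daybreak(2) = 5 ✓
Line 2: hummingbird(3) + closes(2) + brightly(2) = 7 ✓
Line 3: watermelon(4) + continues(3) = 7 (expected 5)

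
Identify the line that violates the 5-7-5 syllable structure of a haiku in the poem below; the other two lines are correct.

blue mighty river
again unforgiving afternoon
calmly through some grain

Line 1: "blue mighty river": 1+2+2 = 5 ✓
Line 2: "again unforgiving afternoon": 2+4+3 = 9 (expected 7)
Line 3: "calmly through some grain": 2+1+1+1 = 5 ✓

Line 2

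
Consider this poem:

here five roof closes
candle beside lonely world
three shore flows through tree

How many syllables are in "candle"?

2

"candle" has 2 syllables.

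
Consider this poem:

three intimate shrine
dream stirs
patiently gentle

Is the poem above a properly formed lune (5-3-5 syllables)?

No

Line 1: three (1), intimate (3), shrine (1) → 5 ✓
Line 2: dream (1), stirs (1) → 2 (expected 3)
Line 3: patiently (3), gentle (2) → 5 ✓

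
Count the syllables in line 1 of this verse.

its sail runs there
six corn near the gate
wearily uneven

Line 1: its(1) + sail(1) + runs(1) + there(1) = 4

4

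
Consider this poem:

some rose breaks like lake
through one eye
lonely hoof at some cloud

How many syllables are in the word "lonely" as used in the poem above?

"lonely" has 2 syllables.

2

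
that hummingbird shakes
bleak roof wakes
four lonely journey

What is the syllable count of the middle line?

3

The middle line: "bleak roof wakes": 1+1+1 = 3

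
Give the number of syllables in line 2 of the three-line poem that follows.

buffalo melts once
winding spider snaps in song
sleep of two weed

Line 2: winding (2), spider (2), snaps (1), in (1), song (1) → 7

7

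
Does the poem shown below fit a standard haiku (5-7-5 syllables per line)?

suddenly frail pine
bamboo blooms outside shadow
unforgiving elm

Line 1: suddenly (3), frail (1), pine (1) → 5 ✓
Line 2: bamboo (2), blooms (1), outside (2), shadow (2) → 7 ✓
Line 3: unforgiving (4), elm (1) → 5 ✓

Yes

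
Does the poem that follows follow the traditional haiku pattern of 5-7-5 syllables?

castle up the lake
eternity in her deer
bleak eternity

Yes

Line 1: "castle up the lake": 2+1+1+1 = 5 ✓
Line 2: "eternity in her deer": 4+1+1+1 = 7 ✓
Line 3: "bleak eternity": 1+4 = 5 ✓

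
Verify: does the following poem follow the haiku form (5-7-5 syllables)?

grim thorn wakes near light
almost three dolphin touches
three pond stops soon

Line 1: grim (1), thorn (1), wakes (1), near (1), light (1) → 5 ✓
Line 2: almost (2), three (1), dolphin (2), touches (2) → 7 ✓
Line 3: three (1), pond (1), stops (1), soon (1) → 4 (expected 5)

No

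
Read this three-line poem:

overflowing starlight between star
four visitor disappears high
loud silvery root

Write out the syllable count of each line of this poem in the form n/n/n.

9/8/5

Line 1: "overflowing starlight between star": 4+2+2+1 = 9
Line 2: "four visitor disappears high": 1+3+3+1 = 8
Line 3: "loud silvery root": 1+3+1 = 5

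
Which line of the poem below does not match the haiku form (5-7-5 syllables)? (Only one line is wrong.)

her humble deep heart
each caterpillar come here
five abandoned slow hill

Line 1: her(1) + humble(2) + deep(1) + heart(1) = 5 ✓
Line 2: each(1) + caterpillar(4) + come(1) + here(1) = 7 ✓
Line 3: five(1) + abandoned(3) + slow(1) + hill(1) = 6 (expected 5)

The third line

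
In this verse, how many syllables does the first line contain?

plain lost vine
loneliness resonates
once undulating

3

The first line: "plain lost vine": 1+1+1 = 3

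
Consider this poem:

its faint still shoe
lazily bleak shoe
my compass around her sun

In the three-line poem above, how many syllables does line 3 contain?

Line 3: "my compass around her sun": 1+2+2+1+1 = 7

7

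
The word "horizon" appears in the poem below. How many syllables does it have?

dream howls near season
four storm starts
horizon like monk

3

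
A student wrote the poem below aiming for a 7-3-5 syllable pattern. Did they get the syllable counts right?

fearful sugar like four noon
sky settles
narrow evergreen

Yes

Line 1: "fearful sugar like four noon": 2+2+1+1+1 = 7 ✓
Line 2: "sky settles": 1+2 = 3 ✓
Line 3: "narrow evergreen": 2+3 = 5 ✓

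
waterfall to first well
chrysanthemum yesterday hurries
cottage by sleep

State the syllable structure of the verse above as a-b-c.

6-9-4

Line 1: "waterfall to first well": 3+1+1+1 = 6
Line 2: "chrysanthemum yesterday hurries": 4+3+2 = 9
Line 3: "cottage by sleep": 2+1+1 = 4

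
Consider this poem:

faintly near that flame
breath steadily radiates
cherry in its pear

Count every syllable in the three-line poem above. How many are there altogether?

Line 1: faintly (2), near (1), that (1), flame (1) → 5
Line 2: breath (1), steadily (3), radiates (3) → 7
Line 3: cherry (2), in (1), its (1), pear (1) → 5
Total: 5 + 7 + 5 = 17

17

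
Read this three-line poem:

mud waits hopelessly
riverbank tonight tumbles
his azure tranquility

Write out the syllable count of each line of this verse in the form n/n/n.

5/7/7

Line 1: "mud waits hopelessly": 1+1+3 = 5
Line 2: "riverbank tonight tumbles": 3+2+2 = 7
Line 3: "his azure tranquility": 1+2+4 = 7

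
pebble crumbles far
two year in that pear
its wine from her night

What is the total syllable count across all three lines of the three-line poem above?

Line 1: "pebble crumbles far": 2+2+1 = 5
Line 2: "two year in that pear": 1+1+1+1+1 = 5
Line 3: "its wine from her night": 1+1+1+1+1 = 5
Total: 5 + 5 + 5 = 15

15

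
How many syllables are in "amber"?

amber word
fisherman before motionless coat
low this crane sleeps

2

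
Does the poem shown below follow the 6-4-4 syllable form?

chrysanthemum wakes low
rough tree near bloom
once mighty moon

Line 1: "chrysanthemum wakes low": 4+1+1 = 6 ✓
Line 2: "rough tree near bloom": 1+1+1+1 = 4 ✓
Line 3: "once mighty moon": 1+2+1 = 4 ✓

Yes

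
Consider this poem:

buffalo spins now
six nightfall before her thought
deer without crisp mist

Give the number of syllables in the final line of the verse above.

5

The final line: deer(1) + without(2) + crisp(1) + mist(1) = 5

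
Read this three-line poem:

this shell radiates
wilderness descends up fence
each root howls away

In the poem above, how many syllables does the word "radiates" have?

3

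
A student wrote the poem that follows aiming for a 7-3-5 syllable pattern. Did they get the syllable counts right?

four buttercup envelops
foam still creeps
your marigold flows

Yes

Line 1: four(1) + buttercup(3) + envelops(3) = 7 ✓
Line 2: foam(1) + still(1) + creeps(1) = 3 ✓
Line 3: your(1) + marigold(3) + flows(1) = 5 ✓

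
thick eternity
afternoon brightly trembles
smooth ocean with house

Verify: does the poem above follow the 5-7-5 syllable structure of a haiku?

Yes

Line 1: thick (1), eternity (4) → 5 ✓
Line 2: afternoon (3), brightly (2), trembles (2) → 7 ✓
Line 3: smooth (1), ocean (2), with (1), house (1) → 5 ✓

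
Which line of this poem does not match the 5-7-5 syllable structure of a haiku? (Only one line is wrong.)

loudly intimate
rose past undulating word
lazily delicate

Line 1: "loudly intimate": 2+3 = 5 ✓
Line 2: "rose past undulating word": 1+1+4+1 = 7 ✓
Line 3: "lazily delicate": 3+3 = 6 (expected 5)

The third line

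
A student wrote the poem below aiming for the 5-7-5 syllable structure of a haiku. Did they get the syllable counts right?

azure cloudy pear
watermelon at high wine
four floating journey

Yes

Line 1: azure(2) + cloudy(2) + pear(1) = 5 ✓
Line 2: watermelon(4) + at(1) + high(1) + wine(1) = 7 ✓
Line 3: four(1) + floating(2) + journey(2) = 5 ✓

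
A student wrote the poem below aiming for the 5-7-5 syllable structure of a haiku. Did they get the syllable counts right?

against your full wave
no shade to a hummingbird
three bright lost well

No

Line 1: "against your full wave": 2+1+1+1 = 5 ✓
Line 2: "no shade to a hummingbird": 1+1+1+1+3 = 7 ✓
Line 3: "three bright lost well": 1+1+1+1 = 4 (expected 5)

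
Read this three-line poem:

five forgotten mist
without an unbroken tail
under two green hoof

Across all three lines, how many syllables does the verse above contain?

17

Line 1: "five forgotten mist": 1+3+1 = 5
Line 2: "without an unbroken tail": 2+1+3+1 = 7
Line 3: "under two green hoof": 2+1+1+1 = 5
Total: 5 + 7 + 5 = 17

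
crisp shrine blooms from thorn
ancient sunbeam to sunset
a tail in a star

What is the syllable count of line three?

Line three: "a tail in a star": 1+1+1+1+1 = 5

5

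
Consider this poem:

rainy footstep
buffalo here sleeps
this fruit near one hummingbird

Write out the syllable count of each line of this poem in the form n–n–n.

Line 1: rainy(2) + footstep(2) = 4
Line 2: buffalo(3) + here(1) + sleeps(1) = 5
Line 3: this(1) + fruit(1) + near(1) + one(1) + hummingbird(3) = 7

4–5–7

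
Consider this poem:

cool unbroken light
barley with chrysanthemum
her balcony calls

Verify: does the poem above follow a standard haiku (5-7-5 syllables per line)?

Line 1: "cool unbroken light": 1+3+1 = 5 ✓
Line 2: "barley with chrysanthemum": 2+1+4 = 7 ✓
Line 3: "her balcony calls": 1+3+1 = 5 ✓

Yes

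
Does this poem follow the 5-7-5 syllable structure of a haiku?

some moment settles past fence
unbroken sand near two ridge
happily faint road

No

Line 1: some (1), moment (2), settles (2), past (1), fence (1) → 7 (expected 5)
Line 2: unbroken (3), sand (1), near (1), two (1), ridge (1) → 7 ✓
Line 3: happily (3), faint (1), road (1) → 5 ✓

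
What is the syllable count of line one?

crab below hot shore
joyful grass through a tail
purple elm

5

Line one: crab (1), below (2), hot (1), shore (1) → 5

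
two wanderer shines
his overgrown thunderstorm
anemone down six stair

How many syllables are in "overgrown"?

3

"overgrown" has 3 syllables.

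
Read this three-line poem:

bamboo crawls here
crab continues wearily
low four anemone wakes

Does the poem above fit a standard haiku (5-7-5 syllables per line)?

Line 1: "bamboo crawls here": 2+1+1 = 4 (expected 5)
Line 2: "crab continues wearily": 1+3+3 = 7 ✓
Line 3: "low four anemone wakes": 1+1+4+1 = 7 (expected 5)

No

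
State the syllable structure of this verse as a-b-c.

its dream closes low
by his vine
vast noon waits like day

5-3-5

Line 1: its(1) + dream(1) + closes(2) + low(1) = 5
Line 2: by(1) + his(1) + vine(1) = 3
Line 3: vast(1) + noon(1) + waits(1) + like(1) + day(1) = 5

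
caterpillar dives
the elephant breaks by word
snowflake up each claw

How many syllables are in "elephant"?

3

"elephant" has 3 syllables.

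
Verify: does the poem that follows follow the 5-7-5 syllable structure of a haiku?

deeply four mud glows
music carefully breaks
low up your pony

Line 1: "deeply four mud glows": 2+1+1+1 = 5 ✓
Line 2: "music carefully breaks": 2+3+1 = 6 (expected 7)
Line 3: "low up your pony": 1+1+1+2 = 5 ✓

No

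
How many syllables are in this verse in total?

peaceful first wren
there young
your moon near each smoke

11

Line 1: peaceful(2) + first(1) + wren(1) = 4
Line 2: there(1) + young(1) = 2
Line 3: your(1) + moon(1) + near(1) + each(1) + smoke(1) = 5
Total: 4 + 2 + 5 = 11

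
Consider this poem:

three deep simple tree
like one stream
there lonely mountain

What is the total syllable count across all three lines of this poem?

13

Line 1: three (1), deep (1), simple (2), tree (1) → 5
Line 2: like (1), one (1), stream (1) → 3
Line 3: there (1), lonely (2), mountain (2) → 5
Total: 5 + 3 + 5 = 13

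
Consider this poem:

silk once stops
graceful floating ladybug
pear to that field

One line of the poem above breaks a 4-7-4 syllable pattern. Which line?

Line 1

Line 1: silk(1) + once(1) + stops(1) = 3 (expected 4)
Line 2: graceful(2) + floating(2) + ladybug(3) = 7 ✓
Line 3: pear(1) + to(1) + that(1) + field(1) = 4 ✓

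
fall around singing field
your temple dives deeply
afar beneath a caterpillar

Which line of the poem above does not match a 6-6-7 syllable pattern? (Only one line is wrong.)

Line 3

Line 1: "fall around singing field": 1+2+2+1 = 6 ✓
Line 2: "your temple dives deeply": 1+2+1+2 = 6 ✓
Line 3: "afar beneath a caterpillar": 2+2+1+4 = 9 (expected 7)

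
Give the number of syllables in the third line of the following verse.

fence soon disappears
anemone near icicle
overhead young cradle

6

The third line: "overhead young cradle": 3+1+2 = 6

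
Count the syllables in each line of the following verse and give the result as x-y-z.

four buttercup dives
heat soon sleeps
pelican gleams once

Line 1: four(1) + buttercup(3) + dives(1) = 5
Line 2: heat(1) + soon(1) + sleeps(1) = 3
Line 3: pelican(3) + gleams(1) + once(1) = 5

5-3-5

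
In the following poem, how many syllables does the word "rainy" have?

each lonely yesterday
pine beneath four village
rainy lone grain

2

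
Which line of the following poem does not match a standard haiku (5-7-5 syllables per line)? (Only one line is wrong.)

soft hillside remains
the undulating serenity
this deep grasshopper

Line 1: "soft hillside remains": 1+2+2 = 5 ✓
Line 2: "the undulating serenity": 1+4+4 = 9 (expected 7)
Line 3: "this deep grasshopper": 1+1+3 = 5 ✓

The second line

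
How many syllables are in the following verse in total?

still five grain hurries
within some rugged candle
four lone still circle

17

Line 1: still(1) + five(1) + grain(1) + hurries(2) = 5
Line 2: within(2) + some(1) + rugged(2) + candle(2) = 7
Line 3: four(1) + lone(1) + still(1) + circle(2) = 5
Total: 5 + 7 + 5 = 17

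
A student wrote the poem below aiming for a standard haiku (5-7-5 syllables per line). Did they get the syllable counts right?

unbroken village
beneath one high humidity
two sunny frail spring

Line 1: "unbroken village": 3+2 = 5 ✓
Line 2: "beneath one high humidity": 2+1+1+4 = 8 (expected 7)
Line 3: "two sunny frail spring": 1+2+1+1 = 5 ✓

No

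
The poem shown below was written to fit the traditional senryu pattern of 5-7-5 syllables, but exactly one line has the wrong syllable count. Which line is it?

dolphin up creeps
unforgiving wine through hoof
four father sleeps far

Line 1

Line 1: "dolphin up creeps": 2+1+1 = 4 (expected 5)
Line 2: "unforgiving wine through hoof": 4+1+1+1 = 7 ✓
Line 3: "four father sleeps far": 1+2+1+1 = 5 ✓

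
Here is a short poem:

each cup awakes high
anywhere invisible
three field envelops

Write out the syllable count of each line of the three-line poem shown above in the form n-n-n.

5-7-5

Line 1: each(1) + cup(1) + awakes(2) + high(1) = 5
Line 2: anywhere(3) + invisible(4) = 7
Line 3: three(1) + field(1) + envelops(3) = 5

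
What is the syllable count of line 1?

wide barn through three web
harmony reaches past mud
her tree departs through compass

5

Line 1: wide(1) + barn(1) + through(1) + three(1) + web(1) = 5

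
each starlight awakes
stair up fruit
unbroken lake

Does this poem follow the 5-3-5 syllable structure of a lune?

Line 1: "each starlight awakes": 1+2+2 = 5 ✓
Line 2: "stair up fruit": 1+1+1 = 3 ✓
Line 3: "unbroken lake": 3+1 = 4 (expected 5)

No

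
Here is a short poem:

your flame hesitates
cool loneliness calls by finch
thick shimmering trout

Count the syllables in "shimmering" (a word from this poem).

3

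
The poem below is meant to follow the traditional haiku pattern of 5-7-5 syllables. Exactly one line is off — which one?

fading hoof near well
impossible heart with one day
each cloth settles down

Line 1: fading(2) + hoof(1) + near(1) + well(1) = 5 ✓
Line 2: impossible(4) + heart(1) + with(1) + one(1) + day(1) = 8 (expected 7)
Line 3: each(1) + cloth(1) + settles(2) + down(1) = 5 ✓

The second line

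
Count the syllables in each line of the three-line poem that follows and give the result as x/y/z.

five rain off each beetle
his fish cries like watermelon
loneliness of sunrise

Line 1: five(1) + rain(1) + off(1) + each(1) + beetle(2) = 6
Line 2: his(1) + fish(1) + cries(1) + like(1) + watermelon(4) = 8
Line 3: loneliness(3) + of(1) + sunrise(2) = 6

6/8/6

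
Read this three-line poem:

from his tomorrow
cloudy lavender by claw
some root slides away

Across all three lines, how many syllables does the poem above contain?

Line 1: from (1), his (1), tomorrow (3) → 5
Line 2: cloudy (2), lavender (3), by (1), claw (1) → 7
Line 3: some (1), root (1), slides (1), away (2) → 5
Total: 5 + 7 + 5 = 17

17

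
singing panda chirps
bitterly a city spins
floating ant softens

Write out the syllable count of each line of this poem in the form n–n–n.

Line 1: "singing panda chirps": 2+2+1 = 5
Line 2: "bitterly a city spins": 3+1+2+1 = 7
Line 3: "floating ant softens": 2+1+2 = 5

5–7–5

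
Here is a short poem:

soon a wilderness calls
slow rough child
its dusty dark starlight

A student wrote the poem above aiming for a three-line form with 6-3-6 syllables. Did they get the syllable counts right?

Line 1: soon(1) + a(1) + wilderness(3) + calls(1) = 6 ✓
Line 2: slow(1) + rough(1) + child(1) = 3 ✓
Line 3: its(1) + dusty(2) + dark(1) + starlight(2) = 6 ✓

Yes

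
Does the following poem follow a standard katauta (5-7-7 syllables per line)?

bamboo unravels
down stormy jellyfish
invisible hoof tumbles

Line 1: bamboo (2), unravels (3) → 5 ✓
Line 2: down (1), stormy (2), jellyfish (3) → 6 (expected 7)
Line 3: invisible (4), hoof (1), tumbles (2) → 7 ✓

No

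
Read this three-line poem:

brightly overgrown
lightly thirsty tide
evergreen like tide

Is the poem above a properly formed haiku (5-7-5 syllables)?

Line 1: "brightly overgrown": 2+3 = 5 ✓
Line 2: "lightly thirsty tide": 2+2+1 = 5 (expected 7)
Line 3: "evergreen like tide": 3+1+1 = 5 ✓

No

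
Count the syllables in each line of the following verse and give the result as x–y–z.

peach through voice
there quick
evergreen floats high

Line 1: "peach through voice": 1+1+1 = 3
Line 2: "there quick": 1+1 = 2
Line 3: "evergreen floats high": 3+1+1 = 5

3–2–5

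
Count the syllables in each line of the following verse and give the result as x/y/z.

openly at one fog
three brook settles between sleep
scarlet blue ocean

6/7/5

Line 1: openly (3), at (1), one (1), fog (1) → 6
Line 2: three (1), brook (1), settles (2), between (2), sleep (1) → 7
Line 3: scarlet (2), blue (1), ocean (2) → 5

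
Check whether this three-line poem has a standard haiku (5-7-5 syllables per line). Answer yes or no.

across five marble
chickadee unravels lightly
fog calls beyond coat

Line 1: across (2), five (1), marble (2) → 5 ✓
Line 2: chickadee (3), unravels (3), lightly (2) → 8 (expected 7)
Line 3: fog (1), calls (1), beyond (2), coat (1) → 5 ✓

No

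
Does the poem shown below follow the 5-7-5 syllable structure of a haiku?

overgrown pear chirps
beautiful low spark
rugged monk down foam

No

Line 1: "overgrown pear chirps": 3+1+1 = 5 ✓
Line 2: "beautiful low spark": 3+1+1 = 5 (expected 7)
Line 3: "rugged monk down foam": 2+1+1+1 = 5 ✓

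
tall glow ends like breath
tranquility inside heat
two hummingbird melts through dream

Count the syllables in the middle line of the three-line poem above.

The middle line: tranquility(4) + inside(2) + heat(1) = 7

7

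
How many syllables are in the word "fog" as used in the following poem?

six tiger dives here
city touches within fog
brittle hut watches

1

"fog" has 1 syllable.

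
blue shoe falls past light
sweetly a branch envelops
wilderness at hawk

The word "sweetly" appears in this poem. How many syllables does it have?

2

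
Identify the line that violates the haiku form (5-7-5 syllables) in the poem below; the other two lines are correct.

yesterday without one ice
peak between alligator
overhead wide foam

The first line

Line 1: yesterday (3), without (2), one (1), ice (1) → 7 (expected 5)
Line 2: peak (1), between (2), alligator (4) → 7 ✓
Line 3: overhead (3), wide (1), foam (1) → 5 ✓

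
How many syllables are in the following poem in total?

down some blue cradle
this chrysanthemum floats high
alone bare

Line 1: down(1) + some(1) + blue(1) + cradle(2) = 5
Line 2: this(1) + chrysanthemum(4) + floats(1) + high(1) = 7
Line 3: alone(2) + bare(1) = 3
Total: 5 + 7 + 3 = 15

15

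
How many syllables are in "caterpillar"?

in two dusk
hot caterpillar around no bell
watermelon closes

4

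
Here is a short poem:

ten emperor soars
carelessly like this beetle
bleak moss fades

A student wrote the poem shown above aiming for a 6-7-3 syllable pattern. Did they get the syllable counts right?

No

Line 1: ten (1), emperor (3), soars (1) → 5 (expected 6)
Line 2: carelessly (3), like (1), this (1), beetle (2) → 7 ✓
Line 3: bleak (1), moss (1), fades (1) → 3 ✓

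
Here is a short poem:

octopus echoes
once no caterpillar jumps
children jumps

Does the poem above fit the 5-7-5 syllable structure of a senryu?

Line 1: octopus (3), echoes (2) → 5 ✓
Line 2: once (1), no (1), caterpillar (4), jumps (1) → 7 ✓
Line 3: children (2), jumps (1) → 3 (expected 5)

No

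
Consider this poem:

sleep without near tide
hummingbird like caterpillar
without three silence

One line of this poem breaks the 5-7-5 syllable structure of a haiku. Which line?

Line 1: sleep (1), without (2), near (1), tide (1) → 5 ✓
Line 2: hummingbird (3), like (1), caterpillar (4) → 8 (expected 7)
Line 3: without (2), three (1), silence (2) → 5 ✓

Line 2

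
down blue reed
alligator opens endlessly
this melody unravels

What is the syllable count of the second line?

9

The second line: alligator (4), opens (2), endlessly (3) → 9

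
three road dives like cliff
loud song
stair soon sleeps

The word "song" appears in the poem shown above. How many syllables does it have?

1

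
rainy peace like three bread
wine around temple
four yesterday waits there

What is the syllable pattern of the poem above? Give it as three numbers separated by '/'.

Line 1: rainy (2), peace (1), like (1), three (1), bread (1) → 6
Line 2: wine (1), around (2), temple (2) → 5
Line 3: four (1), yesterday (3), waits (1), there (1) → 6

6/5/6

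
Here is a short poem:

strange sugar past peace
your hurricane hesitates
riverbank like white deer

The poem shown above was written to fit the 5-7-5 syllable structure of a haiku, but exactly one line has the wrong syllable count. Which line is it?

Line 1: "strange sugar past peace": 1+2+1+1 = 5 ✓
Line 2: "your hurricane hesitates": 1+3+3 = 7 ✓
Line 3: "riverbank like white deer": 3+1+1+1 = 6 (expected 5)

The third line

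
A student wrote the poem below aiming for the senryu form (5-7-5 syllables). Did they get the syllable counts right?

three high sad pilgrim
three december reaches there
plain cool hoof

Line 1: three(1) + high(1) + sad(1) + pilgrim(2) = 5 ✓
Line 2: three(1) + december(3) + reaches(2) + there(1) = 7 ✓
Line 3: plain(1) + cool(1) + hoof(1) = 3 (expected 5)

No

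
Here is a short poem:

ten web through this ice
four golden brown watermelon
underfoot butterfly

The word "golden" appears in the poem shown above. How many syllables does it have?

"golden" has 2 syllables.

2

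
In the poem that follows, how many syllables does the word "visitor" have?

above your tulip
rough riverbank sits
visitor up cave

3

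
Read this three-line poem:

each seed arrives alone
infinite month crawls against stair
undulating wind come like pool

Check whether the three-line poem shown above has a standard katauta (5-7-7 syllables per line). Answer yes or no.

No

Line 1: each (1), seed (1), arrives (2), alone (2) → 6 (expected 5)
Line 2: infinite (3), month (1), crawls (1), against (2), stair (1) → 8 (expected 7)
Line 3: undulating (4), wind (1), come (1), like (1), pool (1) → 8 (expected 7)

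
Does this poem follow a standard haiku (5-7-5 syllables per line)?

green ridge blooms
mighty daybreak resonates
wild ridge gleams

No

Line 1: green(1) + ridge(1) + blooms(1) = 3 (expected 5)
Line 2: mighty(2) + daybreak(2) + resonates(3) = 7 ✓
Line 3: wild(1) + ridge(1) + gleams(1) = 3 (expected 5)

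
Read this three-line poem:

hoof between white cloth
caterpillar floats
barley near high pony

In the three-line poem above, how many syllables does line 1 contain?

Line 1: "hoof between white cloth": 1+2+1+1 = 5

5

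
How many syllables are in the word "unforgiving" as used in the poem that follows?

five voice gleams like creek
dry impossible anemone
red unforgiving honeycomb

"unforgiving" has 4 syllables.

4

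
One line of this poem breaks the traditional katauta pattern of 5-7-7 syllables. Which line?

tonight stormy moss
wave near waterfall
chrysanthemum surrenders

The second line

Line 1: tonight (2), stormy (2), moss (1) → 5 ✓
Line 2: wave (1), near (1), waterfall (3) → 5 (expected 7)
Line 3: chrysanthemum (4), surrenders (3) → 7 ✓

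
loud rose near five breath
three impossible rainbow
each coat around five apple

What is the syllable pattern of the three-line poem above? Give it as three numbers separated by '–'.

Line 1: loud(1) + rose(1) + near(1) + five(1) + breath(1) = 5
Line 2: three(1) + impossible(4) + rainbow(2) = 7
Line 3: each(1) + coat(1) + around(2) + five(1) + apple(2) = 7

5–7–7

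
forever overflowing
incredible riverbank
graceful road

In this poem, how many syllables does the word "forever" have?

3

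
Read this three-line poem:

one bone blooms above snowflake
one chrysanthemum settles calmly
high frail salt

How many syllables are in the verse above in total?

Line 1: one(1) + bone(1) + blooms(1) + above(2) + snowflake(2) = 7
Line 2: one(1) + chrysanthemum(4) + settles(2) + calmly(2) = 9
Line 3: high(1) + frail(1) + salt(1) = 3
Total: 7 + 9 + 3 = 19

19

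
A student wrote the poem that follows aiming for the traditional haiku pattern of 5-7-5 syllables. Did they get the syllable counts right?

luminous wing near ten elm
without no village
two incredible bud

No

Line 1: luminous(3) + wing(1) + near(1) + ten(1) + elm(1) = 7 (expected 5)
Line 2: without(2) + no(1) + village(2) = 5 (expected 7)
Line 3: two(1) + incredible(4) + bud(1) = 6 (expected 5)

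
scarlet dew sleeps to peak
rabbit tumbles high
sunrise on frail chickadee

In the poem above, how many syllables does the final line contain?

7

The final line: "sunrise on frail chickadee": 2+1+1+3 = 7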